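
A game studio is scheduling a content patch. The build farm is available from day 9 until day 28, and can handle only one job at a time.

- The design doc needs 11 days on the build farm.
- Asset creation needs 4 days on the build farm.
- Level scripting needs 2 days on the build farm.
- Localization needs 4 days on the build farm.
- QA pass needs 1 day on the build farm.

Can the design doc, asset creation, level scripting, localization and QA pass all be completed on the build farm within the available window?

No

The build farm window is 28 − 9 = 19 days.
Running back to back, the jobs need 11 + 4 + 2 + 4 + 1 = 22 days on the build farm.
Since 22 > 19, they cannot all fit.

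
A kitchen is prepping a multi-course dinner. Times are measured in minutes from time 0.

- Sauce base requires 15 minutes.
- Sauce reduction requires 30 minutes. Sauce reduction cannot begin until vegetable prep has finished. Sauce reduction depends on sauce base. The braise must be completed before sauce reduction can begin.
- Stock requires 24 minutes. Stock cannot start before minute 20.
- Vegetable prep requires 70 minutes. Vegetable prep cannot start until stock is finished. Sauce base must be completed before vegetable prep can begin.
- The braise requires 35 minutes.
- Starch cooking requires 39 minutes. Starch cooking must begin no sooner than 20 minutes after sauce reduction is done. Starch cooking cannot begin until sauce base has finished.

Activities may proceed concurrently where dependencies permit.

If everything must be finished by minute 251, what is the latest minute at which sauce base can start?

77

To finish by minute 251, starch cooking (duration 39) must start no later than minute 212.
Since starch cooking (must start by minute 212, minus 20-minute gap → minute 192) depends on it, sauce reduction must finish by minute 192. Backing off its 30-minute duration gives a latest start of minute 162.
Since sauce reduction (must start by minute 162) depends on it, vegetable prep must finish by minute 162. Backing off its 70-minute duration gives a latest start of minute 92.
Sauce base must finish in time for vegetable prep (must start by minute 92); sauce reduction (must start by minute 162); starch cooking (must start by minute 212). The tightest is minute 92, so sauce base must start by 92 − 15 = minute 77.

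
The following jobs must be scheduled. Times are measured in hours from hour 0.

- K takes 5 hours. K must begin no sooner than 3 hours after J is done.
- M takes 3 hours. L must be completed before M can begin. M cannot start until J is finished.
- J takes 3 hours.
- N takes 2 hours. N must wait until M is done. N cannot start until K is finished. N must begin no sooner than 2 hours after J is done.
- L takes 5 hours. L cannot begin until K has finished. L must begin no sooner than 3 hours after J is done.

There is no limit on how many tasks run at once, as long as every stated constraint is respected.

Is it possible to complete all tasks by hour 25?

J has no prerequisites, so it starts at hour 0 and finishes at hour 3.
K waits on J (finishes hour 3, plus 3-hour gap → hour 6), so it starts at hour 6 and finishes at 6 + 5 = hour 11.
L cannot start until K (finishes hour 11); J (finishes hour 3, plus 3-hour gap → hour 6). The controlling bound is hour 11, so L finishes at 11 + 5 = hour 16.
M has to wait for L (finishes hour 16); J (finishes hour 3). The latest of these is hour 16, so M runs hour 16 to 16 + 3 = hour 19.
N has to wait for M (finishes hour 19); K (finishes hour 11); J (finishes hour 3, plus 2-hour gap → hour 5). The latest of these is hour 19, so N runs hour 19 to 19 + 2 = hour 21.
Every task is finished by hour 21, which is no later than the deadline of 25, so the schedule is feasible.

Yes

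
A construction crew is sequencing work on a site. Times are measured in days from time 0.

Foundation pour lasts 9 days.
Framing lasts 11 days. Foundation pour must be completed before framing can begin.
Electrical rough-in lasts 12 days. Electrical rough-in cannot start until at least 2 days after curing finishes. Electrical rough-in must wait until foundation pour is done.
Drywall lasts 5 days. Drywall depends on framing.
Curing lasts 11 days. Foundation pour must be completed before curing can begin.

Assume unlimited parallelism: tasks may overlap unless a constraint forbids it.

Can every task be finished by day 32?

No

Nothing blocks foundation pour, so it runs from day 0 to day 9.
After foundation pour (finishes day 9), framing can start at day 9 and finishes at day 20.
Drywall waits on framing (finishes day 20), so it starts at day 20 and finishes at 20 + 5 = day 25.
Curing waits on foundation pour (finishes day 9), so it starts at day 9 and finishes at 9 + 11 = day 20.
Electrical rough-in cannot start until curing (finishes day 20, plus 2-day gap → day 22); foundation pour (finishes day 9). The controlling bound is day 22, so electrical rough-in finishes at 22 + 12 = day 34.
The earliest everything can be done is day 34, which is after the deadline of 32, so it is not possible.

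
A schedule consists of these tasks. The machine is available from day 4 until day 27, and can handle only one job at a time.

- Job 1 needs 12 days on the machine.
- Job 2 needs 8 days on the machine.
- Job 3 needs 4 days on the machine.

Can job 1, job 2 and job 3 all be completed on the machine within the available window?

No

The machine window is 27 − 4 = 23 days.
Running back to back, the jobs need 12 + 8 + 4 = 24 days on the machine.
Since 24 > 23, they cannot all fit.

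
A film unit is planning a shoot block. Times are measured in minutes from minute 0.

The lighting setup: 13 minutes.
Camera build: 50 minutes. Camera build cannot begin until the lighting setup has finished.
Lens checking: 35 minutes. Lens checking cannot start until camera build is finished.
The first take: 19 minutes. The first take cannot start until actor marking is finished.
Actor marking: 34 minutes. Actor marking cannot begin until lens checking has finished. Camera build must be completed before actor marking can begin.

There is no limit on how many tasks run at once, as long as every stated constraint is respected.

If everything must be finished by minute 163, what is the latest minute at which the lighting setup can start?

12

The first take has no dependents, so it just needs to finish by minute 163. Starting by 163 − 19 = minute 144 achieves that.
Actor marking has to be done before the first take (must start by minute 144). That means finishing by minute 144, i.e. starting by 144 − 34 = minute 110.
Since actor marking (must start by minute 110) depends on it, lens checking must finish by minute 110. Backing off its 35-minute duration gives a latest start of minute 75.
Camera build has several dependents: lens checking (must start by minute 75); actor marking (must start by minute 110). The earliest of those limits is minute 75, so camera build must start by 75 − 50 = minute 25.
The lighting setup has to be done before camera build (must start by minute 25). That means finishing by minute 25, i.e. starting by 25 − 13 = minute 12.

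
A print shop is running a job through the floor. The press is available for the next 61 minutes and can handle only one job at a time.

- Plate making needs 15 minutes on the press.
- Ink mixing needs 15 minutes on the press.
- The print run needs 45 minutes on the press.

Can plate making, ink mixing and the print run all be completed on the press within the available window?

Running back to back, the jobs need 15 + 15 + 45 = 75 minutes on the press.
Since 75 > 61, they cannot all fit.

No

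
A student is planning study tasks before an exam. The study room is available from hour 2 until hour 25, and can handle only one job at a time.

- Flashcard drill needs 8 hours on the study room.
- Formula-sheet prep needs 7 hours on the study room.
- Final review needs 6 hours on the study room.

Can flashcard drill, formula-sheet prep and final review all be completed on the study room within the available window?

Yes

The study room window is 25 − 2 = 23 hours.
Running back to back, the jobs need 8 + 7 + 6 = 21 hours on the study room.
Since 21 ≤ 23, they fit within the window.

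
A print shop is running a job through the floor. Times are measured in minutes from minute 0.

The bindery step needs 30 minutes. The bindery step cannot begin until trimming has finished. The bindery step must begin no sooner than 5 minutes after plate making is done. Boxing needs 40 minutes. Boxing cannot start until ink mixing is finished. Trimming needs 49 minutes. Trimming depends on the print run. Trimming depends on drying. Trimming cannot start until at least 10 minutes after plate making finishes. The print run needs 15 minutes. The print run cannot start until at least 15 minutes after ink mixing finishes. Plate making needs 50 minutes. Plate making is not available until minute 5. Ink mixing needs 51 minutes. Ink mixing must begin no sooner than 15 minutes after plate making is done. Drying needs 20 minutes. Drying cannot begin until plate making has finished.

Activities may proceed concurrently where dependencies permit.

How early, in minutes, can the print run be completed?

151

After its own release at minute 5, plate making can start at minute 5 and finishes at minute 55.
Ink mixing waits on plate making (finishes minute 55, plus 15-minute gap → minute 70), so it starts at minute 70 and finishes at 70 + 51 = minute 121.
After ink mixing (finishes minute 121, plus 15-minute gap → minute 136), the print run can start at minute 136 and finishes at minute 151.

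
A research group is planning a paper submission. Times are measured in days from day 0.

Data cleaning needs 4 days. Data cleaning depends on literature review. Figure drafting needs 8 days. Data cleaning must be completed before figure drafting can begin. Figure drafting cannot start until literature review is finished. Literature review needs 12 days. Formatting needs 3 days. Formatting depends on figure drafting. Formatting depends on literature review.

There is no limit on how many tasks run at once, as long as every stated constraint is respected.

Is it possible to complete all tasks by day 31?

Yes

Literature review has no prerequisites, so it starts at day 0 and finishes at day 12.
After literature review (finishes day 12), data cleaning can start at day 12 and finishes at day 16.
For figure drafting: data cleaning (finishes day 16); literature review (finishes day 12). Taking the maximum gives a start of day 16, and it finishes at 16 + 8 = day 24.
Formatting needs all of figure drafting (finishes day 24); literature review (finishes day 12). That puts its earliest start at day 24; it finishes at 24 + 3 = day 27.
Every task is finished by day 27, which is no later than the deadline of 31, so the schedule is feasible.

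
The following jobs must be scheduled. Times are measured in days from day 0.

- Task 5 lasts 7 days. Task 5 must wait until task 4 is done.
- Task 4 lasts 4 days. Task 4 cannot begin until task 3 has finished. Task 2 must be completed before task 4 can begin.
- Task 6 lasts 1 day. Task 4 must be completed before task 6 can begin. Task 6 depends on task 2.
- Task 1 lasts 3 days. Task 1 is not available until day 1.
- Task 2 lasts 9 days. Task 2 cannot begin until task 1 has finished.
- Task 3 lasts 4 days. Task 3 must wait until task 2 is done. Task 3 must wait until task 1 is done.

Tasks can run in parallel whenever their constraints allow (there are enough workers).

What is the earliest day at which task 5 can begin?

21

Task 1 cannot begin until its own release at day 1. It runs from day 1 to 1 + 3 = day 4.
Task 2 cannot begin until task 1 (finishes day 4). It runs from day 4 to 4 + 9 = day 13.
For task 3: task 2 (finishes day 13); task 1 (finishes day 4). Taking the maximum gives a start of day 13, and it finishes at 13 + 4 = day 17.
Task 4 needs all of task 3 (finishes day 17); task 2 (finishes day 13). That puts its earliest start at day 17; it finishes at 17 + 4 = day 21.
Task 5 waits on task 4 (finishes day 21), so the earliest it can start is day 21.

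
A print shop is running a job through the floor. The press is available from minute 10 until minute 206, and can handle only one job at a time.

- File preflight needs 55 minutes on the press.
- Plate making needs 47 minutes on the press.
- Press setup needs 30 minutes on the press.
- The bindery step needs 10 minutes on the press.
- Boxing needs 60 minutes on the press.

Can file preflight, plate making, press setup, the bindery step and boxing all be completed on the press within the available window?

The press window is 206 − 10 = 196 minutes.
Running back to back, the jobs need 55 + 47 + 30 + 10 + 60 = 202 minutes on the press.
Since 202 > 196, they cannot all fit.

No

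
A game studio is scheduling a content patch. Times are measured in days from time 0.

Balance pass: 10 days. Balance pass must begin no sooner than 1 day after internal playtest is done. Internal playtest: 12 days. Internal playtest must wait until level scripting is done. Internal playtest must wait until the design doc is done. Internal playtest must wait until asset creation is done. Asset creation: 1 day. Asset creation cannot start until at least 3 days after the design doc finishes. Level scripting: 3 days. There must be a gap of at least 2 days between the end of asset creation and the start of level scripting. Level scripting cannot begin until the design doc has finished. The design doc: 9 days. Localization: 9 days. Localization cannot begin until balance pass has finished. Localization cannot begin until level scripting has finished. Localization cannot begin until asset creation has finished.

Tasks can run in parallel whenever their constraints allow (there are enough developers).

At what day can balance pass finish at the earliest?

41

The design doc can start immediately at day 0; it finishes at day 9.
After the design doc (finishes day 9, plus 3-day gap → day 12), asset creation can start at day 12 and finishes at day 13.
Level scripting needs all of asset creation (finishes day 13, plus 2-day gap → day 15); the design doc (finishes day 9). That puts its earliest start at day 15; it finishes at 15 + 3 = day 18.
For internal playtest: level scripting (finishes day 18); the design doc (finishes day 9); asset creation (finishes day 13). Taking the maximum gives a start of day 18, and it finishes at 18 + 12 = day 30.
After internal playtest (finishes day 30, plus 1-day gap → day 31), balance pass can start at day 31 and finishes at day 41.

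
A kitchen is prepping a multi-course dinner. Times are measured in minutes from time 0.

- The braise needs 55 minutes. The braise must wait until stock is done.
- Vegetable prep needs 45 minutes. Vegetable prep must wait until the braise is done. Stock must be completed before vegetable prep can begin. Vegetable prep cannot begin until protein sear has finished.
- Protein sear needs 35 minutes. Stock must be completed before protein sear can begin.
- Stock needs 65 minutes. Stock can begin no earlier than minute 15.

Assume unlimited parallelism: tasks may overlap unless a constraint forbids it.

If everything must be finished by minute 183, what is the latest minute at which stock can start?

18

Vegetable prep must finish by minute 183; it takes 45 minutes, so it must start by 183 − 45 = minute 138.
The braise feeds into vegetable prep (must start by minute 138); so the braise must finish by minute 138 and therefore start by minute 83.
Protein sear must finish before vegetable prep (must start by minute 138). With a 35-minute duration, protein sear must start by 138 − 35 = minute 103.
For stock: the braise (must start by minute 83); protein sear (must start by minute 103); vegetable prep (must start by minute 138). The most restrictive is minute 83; with a 65-minute duration, stock must start by minute 18.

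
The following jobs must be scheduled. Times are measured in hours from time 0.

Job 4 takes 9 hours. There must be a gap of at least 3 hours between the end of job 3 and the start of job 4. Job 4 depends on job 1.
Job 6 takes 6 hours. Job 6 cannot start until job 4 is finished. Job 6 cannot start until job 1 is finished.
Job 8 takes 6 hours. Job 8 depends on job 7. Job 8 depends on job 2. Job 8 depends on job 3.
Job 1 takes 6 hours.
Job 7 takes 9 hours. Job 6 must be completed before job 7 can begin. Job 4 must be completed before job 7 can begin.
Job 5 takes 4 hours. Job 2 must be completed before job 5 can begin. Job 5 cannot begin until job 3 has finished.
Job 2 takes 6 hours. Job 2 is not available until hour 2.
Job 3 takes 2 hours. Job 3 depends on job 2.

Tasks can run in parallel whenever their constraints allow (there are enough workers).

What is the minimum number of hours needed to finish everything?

After its own release at hour 2, job 2 can start at hour 2 and finishes at hour 8.
After job 2 (finishes hour 8), job 3 can start at hour 8 and finishes at hour 10.
Job 5 needs all of job 2 (finishes hour 8); job 3 (finishes hour 10). That puts its earliest start at hour 10; it finishes at 10 + 4 = hour 14.
Job 1 has no prerequisites, so it starts at hour 0 and finishes at hour 6.
Job 4 cannot start until job 3 (finishes hour 10, plus 3-hour gap → hour 13); job 1 (finishes hour 6). The controlling bound is hour 13, so job 4 finishes at 13 + 9 = hour 22.
Job 6 cannot start until job 4 (finishes hour 22); job 1 (finishes hour 6). The controlling bound is hour 22, so job 6 finishes at 22 + 6 = hour 28.
Job 7 needs all of job 6 (finishes hour 28); job 4 (finishes hour 22). That puts its earliest start at hour 28; it finishes at 28 + 9 = hour 37.
For job 8: job 7 (finishes hour 37); job 2 (finishes hour 8); job 3 (finishes hour 10). Taking the maximum gives a start of hour 37, and it finishes at 37 + 6 = hour 43.
All tasks are finished once the last one completes. Finish times: Job 1 at 6, Job 2 at 8, Job 3 at 10, Job 4 at 22, Job 5 at 14, Job 6 at 28, Job 7 at 37, Job 8 at 43. The latest is hour 43.

43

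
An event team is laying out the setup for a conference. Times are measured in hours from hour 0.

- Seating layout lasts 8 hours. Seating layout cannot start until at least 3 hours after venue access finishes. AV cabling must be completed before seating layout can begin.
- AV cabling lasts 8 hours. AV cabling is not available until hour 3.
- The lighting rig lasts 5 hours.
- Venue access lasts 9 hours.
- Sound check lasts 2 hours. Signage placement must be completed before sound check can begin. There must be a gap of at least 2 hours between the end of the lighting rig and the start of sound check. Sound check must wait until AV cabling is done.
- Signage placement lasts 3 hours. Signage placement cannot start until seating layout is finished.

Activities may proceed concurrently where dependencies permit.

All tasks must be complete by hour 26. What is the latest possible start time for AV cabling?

5

To finish by hour 26, sound check (duration 2) must start no later than hour 24.
Since sound check (must start by hour 24) depends on it, signage placement must finish by hour 24. Backing off its 3-hour duration gives a latest start of hour 21.
Seating layout must finish before signage placement (must start by hour 21). With an 8-hour duration, seating layout must start by 21 − 8 = hour 13.
AV cabling must finish in time for seating layout (must start by hour 13); sound check (must start by hour 24). The tightest is hour 13, so AV cabling must start by 13 − 8 = hour 5.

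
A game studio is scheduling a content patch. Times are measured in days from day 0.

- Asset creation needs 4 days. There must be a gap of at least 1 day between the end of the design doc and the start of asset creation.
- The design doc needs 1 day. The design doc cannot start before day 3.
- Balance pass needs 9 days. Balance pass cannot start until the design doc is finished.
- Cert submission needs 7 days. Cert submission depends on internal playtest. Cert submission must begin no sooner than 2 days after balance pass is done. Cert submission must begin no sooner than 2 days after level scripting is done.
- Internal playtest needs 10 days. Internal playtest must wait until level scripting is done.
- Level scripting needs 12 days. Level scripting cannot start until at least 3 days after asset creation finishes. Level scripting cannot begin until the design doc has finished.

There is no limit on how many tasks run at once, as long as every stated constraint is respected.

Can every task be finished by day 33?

No

The design doc cannot begin until its own release at day 3. It runs from day 3 to 3 + 1 = day 4.
Balance pass waits on the design doc (finishes day 4), so it starts at day 4 and finishes at 4 + 9 = day 13.
Asset creation waits on the design doc (finishes day 4, plus 1-day gap → day 5), so it starts at day 5 and finishes at 5 + 4 = day 9.
Level scripting needs all of asset creation (finishes day 9, plus 3-day gap → day 12); the design doc (finishes day 4). That puts its earliest start at day 12; it finishes at 12 + 12 = day 24.
Internal playtest cannot begin until level scripting (finishes day 24). It runs from day 24 to 24 + 10 = day 34.
Cert submission has to wait for internal playtest (finishes day 34); balance pass (finishes day 13, plus 2-day gap → day 15); level scripting (finishes day 24, plus 2-day gap → day 26). The latest of these is day 34, so cert submission runs day 34 to 34 + 7 = day 41.
The earliest everything can be done is day 41, which is after the deadline of 33, so it is not possible.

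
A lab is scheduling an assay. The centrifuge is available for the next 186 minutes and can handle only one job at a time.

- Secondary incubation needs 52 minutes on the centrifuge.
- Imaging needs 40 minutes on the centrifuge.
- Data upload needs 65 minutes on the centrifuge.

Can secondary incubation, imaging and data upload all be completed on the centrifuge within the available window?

Running back to back, the jobs need 52 + 40 + 65 = 157 minutes on the centrifuge.
Since 157 ≤ 186, they fit within the window.

Yes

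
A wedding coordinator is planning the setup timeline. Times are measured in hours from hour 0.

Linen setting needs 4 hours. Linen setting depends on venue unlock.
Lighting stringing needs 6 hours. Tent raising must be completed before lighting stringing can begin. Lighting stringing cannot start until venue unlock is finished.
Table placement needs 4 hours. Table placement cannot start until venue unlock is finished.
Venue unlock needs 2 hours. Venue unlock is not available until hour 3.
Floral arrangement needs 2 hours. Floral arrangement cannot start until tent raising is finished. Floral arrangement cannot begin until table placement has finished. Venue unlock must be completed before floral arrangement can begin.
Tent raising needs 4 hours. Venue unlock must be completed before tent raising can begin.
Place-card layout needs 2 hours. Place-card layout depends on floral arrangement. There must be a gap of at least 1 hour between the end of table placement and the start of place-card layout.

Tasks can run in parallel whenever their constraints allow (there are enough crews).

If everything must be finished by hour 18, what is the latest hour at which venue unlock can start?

6

To finish by hour 18, place-card layout (duration 2) must start no later than hour 16.
Floral arrangement has to be done before place-card layout (must start by hour 16). That means finishing by hour 16, i.e. starting by 16 − 2 = hour 14.
Lighting stringing must finish by hour 18; it takes 6 hours, so it must start by 18 − 6 = hour 12.
Tent raising feeds floral arrangement (must start by hour 14); lighting stringing (must start by hour 12). Taking the minimum, tent raising must finish by hour 12 and start by 12 − 4 = hour 8.
For table placement: floral arrangement (must start by hour 14); place-card layout (must start by hour 16, minus 1-hour gap → hour 15). The most restrictive is hour 14; with a 4-hour duration, table placement must start by hour 10.
Nothing follows linen setting; the deadline of hour 18 is its only limit. It must start by 18 − 4 = hour 14.
Venue unlock feeds tent raising (must start by hour 8); table placement (must start by hour 10); linen setting (must start by hour 14); floral arrangement (must start by hour 14); lighting stringing (must start by hour 12). Taking the minimum, venue unlock must finish by hour 8 and start by 8 − 2 = hour 6.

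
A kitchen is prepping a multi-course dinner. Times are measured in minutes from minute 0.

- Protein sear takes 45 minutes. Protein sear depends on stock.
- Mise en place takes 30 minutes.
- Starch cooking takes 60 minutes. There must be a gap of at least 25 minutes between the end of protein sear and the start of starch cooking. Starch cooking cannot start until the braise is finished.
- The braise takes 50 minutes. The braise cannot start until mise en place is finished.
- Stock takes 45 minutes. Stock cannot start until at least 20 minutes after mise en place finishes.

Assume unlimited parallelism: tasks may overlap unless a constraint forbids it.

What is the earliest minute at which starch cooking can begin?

Mise en place can start immediately at minute 0; it finishes at minute 30.
The braise cannot begin until mise en place (finishes minute 30). It runs from minute 30 to 30 + 50 = minute 80.
After mise en place (finishes minute 30, plus 20-minute gap → minute 50), stock can start at minute 50 and finishes at minute 95.
After stock (finishes minute 95), protein sear can start at minute 95 and finishes at minute 140.
Starch cooking waits on protein sear (finishes minute 140, plus 25-minute gap → minute 165); the braise (finishes minute 80). The latest of these is minute 165, which is the earliest starch cooking can start.

165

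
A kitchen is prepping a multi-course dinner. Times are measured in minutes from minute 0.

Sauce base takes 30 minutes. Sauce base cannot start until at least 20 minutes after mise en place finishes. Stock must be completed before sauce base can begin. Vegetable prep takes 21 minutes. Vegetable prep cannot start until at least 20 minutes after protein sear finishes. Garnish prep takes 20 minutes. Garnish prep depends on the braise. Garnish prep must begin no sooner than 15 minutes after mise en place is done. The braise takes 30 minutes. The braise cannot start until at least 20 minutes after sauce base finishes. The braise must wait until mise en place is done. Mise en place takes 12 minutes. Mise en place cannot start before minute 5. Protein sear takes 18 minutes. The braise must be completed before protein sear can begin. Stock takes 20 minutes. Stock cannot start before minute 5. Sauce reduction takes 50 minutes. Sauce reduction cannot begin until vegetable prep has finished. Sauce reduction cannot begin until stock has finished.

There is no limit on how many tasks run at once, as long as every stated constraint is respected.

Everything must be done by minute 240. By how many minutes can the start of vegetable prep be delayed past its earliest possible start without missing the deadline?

Stock cannot begin until its own release at minute 5. It runs from minute 5 to 5 + 20 = minute 25.
Mise en place cannot begin until its own release at minute 5. It runs from minute 5 to 5 + 12 = minute 17.
For sauce base: mise en place (finishes minute 17, plus 20-minute gap → minute 37); stock (finishes minute 25). Taking the maximum gives a start of minute 37, and it finishes at 37 + 30 = minute 67.
The braise cannot start until sauce base (finishes minute 67, plus 20-minute gap → minute 87); mise en place (finishes minute 17). The controlling bound is minute 87, so the braise finishes at 87 + 30 = minute 117.
Protein sear cannot begin until the braise (finishes minute 117). It runs from minute 117 to 117 + 18 = minute 135.
Vegetable prep cannot begin until protein sear (finishes minute 135, plus 20-minute gap → minute 155). It runs from minute 155 to 155 + 21 = minute 176.

Working backward from the deadline:
Sauce reduction has no dependents, so it just needs to finish by minute 240. Starting by 240 − 50 = minute 190 achieves that.
Vegetable prep must finish before sauce reduction (must start by minute 190). With a 21-minute duration, vegetable prep must start by 190 − 21 = minute 169.
So vegetable prep can start as early as minute 155 and as late as minute 169, giving 169 − 155 = 14 minutes of slack.

14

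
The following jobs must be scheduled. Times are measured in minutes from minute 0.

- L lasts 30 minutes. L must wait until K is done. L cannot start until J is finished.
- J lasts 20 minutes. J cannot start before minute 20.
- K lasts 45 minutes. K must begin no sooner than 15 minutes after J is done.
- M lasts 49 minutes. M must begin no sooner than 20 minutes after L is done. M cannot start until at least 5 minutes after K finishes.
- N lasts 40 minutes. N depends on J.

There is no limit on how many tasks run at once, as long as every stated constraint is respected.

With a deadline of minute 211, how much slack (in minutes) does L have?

12

J cannot begin until its own release at minute 20. It runs from minute 20 to 20 + 20 = minute 40.
K cannot begin until J (finishes minute 40, plus 15-minute gap → minute 55). It runs from minute 55 to 55 + 45 = minute 100.
L needs all of K (finishes minute 100); J (finishes minute 40). That puts its earliest start at minute 100; it finishes at 100 + 30 = minute 130.

Working backward from the deadline:
M must finish by minute 211; it takes 49 minutes, so it must start by 211 − 49 = minute 162.
L must finish before M (must start by minute 162, minus 20-minute gap → minute 142). With a 30-minute duration, L must start by 142 − 30 = minute 112.
So L can start as early as minute 100 and as late as minute 112, giving 112 − 100 = 12 minutes of slack.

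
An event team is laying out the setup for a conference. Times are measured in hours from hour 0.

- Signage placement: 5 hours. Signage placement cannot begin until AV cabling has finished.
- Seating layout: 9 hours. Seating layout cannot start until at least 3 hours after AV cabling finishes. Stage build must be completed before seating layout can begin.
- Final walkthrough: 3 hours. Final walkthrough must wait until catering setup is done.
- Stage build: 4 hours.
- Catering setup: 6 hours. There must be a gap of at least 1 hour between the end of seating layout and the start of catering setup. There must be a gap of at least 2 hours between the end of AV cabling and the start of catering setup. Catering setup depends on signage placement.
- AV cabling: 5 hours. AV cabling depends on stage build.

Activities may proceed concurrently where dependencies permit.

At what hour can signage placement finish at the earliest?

Stage build can start immediately at hour 0; it finishes at hour 4.
AV cabling cannot begin until stage build (finishes hour 4). It runs from hour 4 to 4 + 5 = hour 9.
Signage placement waits on AV cabling (finishes hour 9), so it starts at hour 9 and finishes at 9 + 5 = hour 14.

14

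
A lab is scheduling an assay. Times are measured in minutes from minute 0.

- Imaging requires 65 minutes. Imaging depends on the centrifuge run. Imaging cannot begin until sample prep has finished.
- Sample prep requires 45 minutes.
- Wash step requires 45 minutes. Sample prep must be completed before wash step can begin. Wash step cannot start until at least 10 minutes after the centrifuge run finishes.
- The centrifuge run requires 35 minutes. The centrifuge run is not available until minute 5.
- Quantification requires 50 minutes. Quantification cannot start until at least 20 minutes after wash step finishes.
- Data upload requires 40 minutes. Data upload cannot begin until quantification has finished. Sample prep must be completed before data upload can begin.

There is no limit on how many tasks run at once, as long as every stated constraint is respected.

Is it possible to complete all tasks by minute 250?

Yes

The centrifuge run waits on its own release at minute 5, so it starts at minute 5 and finishes at 5 + 35 = minute 40.
Nothing blocks sample prep, so it runs from minute 0 to minute 45.
For imaging: the centrifuge run (finishes minute 40); sample prep (finishes minute 45). Taking the maximum gives a start of minute 45, and it finishes at 45 + 65 = minute 110.
Wash step cannot start until sample prep (finishes minute 45); the centrifuge run (finishes minute 40, plus 10-minute gap → minute 50). The controlling bound is minute 50, so wash step finishes at 50 + 45 = minute 95.
Quantification cannot begin until wash step (finishes minute 95, plus 20-minute gap → minute 115). It runs from minute 115 to 115 + 50 = minute 165.
Data upload needs all of quantification (finishes minute 165); sample prep (finishes minute 45). That puts its earliest start at minute 165; it finishes at 165 + 40 = minute 205.
Every task is finished by minute 205, which is no later than the deadline of 250, so the schedule is feasible.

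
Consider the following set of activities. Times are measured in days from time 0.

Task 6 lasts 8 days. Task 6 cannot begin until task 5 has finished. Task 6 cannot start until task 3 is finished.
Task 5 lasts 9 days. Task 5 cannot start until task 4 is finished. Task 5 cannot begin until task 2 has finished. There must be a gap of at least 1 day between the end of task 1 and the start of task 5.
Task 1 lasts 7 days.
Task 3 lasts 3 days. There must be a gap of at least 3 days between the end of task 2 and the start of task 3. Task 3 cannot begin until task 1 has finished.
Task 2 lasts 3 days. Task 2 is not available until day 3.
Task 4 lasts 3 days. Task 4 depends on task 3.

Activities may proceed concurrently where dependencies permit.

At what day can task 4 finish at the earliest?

Task 2 waits on its own release at day 3, so it starts at day 3 and finishes at 3 + 3 = day 6.
Nothing blocks task 1, so it runs from day 0 to day 7.
Task 3 has to wait for task 2 (finishes day 6, plus 3-day gap → day 9); task 1 (finishes day 7). The latest of these is day 9, so task 3 runs day 9 to 9 + 3 = day 12.
After task 3 (finishes day 12), task 4 can start at day 12 and finishes at day 15.

15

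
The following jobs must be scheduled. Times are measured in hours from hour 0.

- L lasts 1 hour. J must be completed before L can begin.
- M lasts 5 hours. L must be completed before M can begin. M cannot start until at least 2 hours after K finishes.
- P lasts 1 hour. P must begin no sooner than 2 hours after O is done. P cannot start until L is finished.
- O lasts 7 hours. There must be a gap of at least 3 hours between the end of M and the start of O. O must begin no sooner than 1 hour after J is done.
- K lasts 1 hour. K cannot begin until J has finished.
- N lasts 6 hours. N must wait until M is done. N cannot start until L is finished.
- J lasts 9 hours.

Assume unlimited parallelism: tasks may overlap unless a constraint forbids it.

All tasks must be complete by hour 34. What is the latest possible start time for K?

Nothing follows N; the deadline of hour 34 is its only limit. It must start by 34 − 6 = hour 28.
P must finish by hour 34; it takes 1 hour, so it must start by 34 − 1 = hour 33.
Since P (must start by hour 33, minus 2-hour gap → hour 31) depends on it, O must finish by hour 31. Backing off its 7-hour duration gives a latest start of hour 24.
M has several dependents: N (must start by hour 28); O (must start by hour 24, minus 3-hour gap → hour 21). The earliest of those limits is hour 21, so M must start by 21 − 5 = hour 16.
Since M (must start by hour 16, minus 2-hour gap → hour 14) depends on it, K must finish by hour 14. Backing off its 1-hour duration gives a latest start of hour 13.

13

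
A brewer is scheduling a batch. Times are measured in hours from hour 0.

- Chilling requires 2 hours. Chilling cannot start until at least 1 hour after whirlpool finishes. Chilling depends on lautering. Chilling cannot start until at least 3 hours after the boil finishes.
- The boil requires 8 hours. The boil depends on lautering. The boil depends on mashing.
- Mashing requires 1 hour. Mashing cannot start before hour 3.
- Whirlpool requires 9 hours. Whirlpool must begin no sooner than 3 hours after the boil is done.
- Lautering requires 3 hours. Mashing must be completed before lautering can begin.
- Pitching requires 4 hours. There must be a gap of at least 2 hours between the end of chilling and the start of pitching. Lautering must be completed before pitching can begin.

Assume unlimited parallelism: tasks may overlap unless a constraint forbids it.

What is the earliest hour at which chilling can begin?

Mashing cannot begin until its own release at hour 3. It runs from hour 3 to 3 + 1 = hour 4.
Lautering cannot begin until mashing (finishes hour 4). It runs from hour 4 to 4 + 3 = hour 7.
The boil has to wait for lautering (finishes hour 7); mashing (finishes hour 4). The latest of these is hour 7, so the boil runs hour 7 to 7 + 8 = hour 15.
After the boil (finishes hour 15, plus 3-hour gap → hour 18), whirlpool can start at hour 18 and finishes at hour 27.
Chilling waits on whirlpool (finishes hour 27, plus 1-hour gap → hour 28); lautering (finishes hour 7); the boil (finishes hour 15, plus 3-hour gap → hour 18). The latest of these is hour 28, which is the earliest chilling can start.

28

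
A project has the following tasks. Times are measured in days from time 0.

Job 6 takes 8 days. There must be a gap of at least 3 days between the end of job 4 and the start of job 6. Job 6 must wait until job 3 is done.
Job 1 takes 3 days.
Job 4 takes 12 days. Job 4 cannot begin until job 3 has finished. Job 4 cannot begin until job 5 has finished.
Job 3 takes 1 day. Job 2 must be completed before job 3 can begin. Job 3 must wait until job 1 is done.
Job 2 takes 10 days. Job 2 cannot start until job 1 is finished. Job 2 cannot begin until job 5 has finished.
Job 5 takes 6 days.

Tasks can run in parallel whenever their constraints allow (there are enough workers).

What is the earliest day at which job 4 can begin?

Nothing blocks job 5, so it runs from day 0 to day 6.
Nothing blocks job 1, so it runs from day 0 to day 3.
Job 2 needs all of job 1 (finishes day 3); job 5 (finishes day 6). That puts its earliest start at day 6; it finishes at 6 + 10 = day 16.
For job 3: job 2 (finishes day 16); job 1 (finishes day 3). Taking the maximum gives a start of day 16, and it finishes at 16 + 1 = day 17.
Job 4 waits on job 3 (finishes day 17); job 5 (finishes day 6). The latest of these is day 17, which is the earliest job 4 can start.

17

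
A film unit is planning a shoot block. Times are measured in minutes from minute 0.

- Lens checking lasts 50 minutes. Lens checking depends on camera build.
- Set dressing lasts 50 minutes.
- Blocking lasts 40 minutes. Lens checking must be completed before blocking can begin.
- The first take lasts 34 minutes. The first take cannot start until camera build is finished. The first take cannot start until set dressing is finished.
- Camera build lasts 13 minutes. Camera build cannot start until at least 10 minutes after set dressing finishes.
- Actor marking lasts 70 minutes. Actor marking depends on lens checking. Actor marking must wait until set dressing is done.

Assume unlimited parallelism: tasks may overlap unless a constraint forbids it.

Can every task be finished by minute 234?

Set dressing has no prerequisites, so it starts at minute 0 and finishes at minute 50.
Camera build waits on set dressing (finishes minute 50, plus 10-minute gap → minute 60), so it starts at minute 60 and finishes at 60 + 13 = minute 73.
For the first take: camera build (finishes minute 73); set dressing (finishes minute 50). Taking the maximum gives a start of minute 73, and it finishes at 73 + 34 = minute 107.
After camera build (finishes minute 73), lens checking can start at minute 73 and finishes at minute 123.
Actor marking cannot start until lens checking (finishes minute 123); set dressing (finishes minute 50). The controlling bound is minute 123, so actor marking finishes at 123 + 70 = minute 193.
Blocking waits on lens checking (finishes minute 123), so it starts at minute 123 and finishes at 123 + 40 = minute 163.
Every task is finished by minute 193, which is no later than the deadline of 234, so the schedule is feasible.

Yes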